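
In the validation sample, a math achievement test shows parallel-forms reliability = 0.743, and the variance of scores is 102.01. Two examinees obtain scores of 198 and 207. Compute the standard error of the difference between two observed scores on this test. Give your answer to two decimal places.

SD = √102.01 = 10.1000
SEM = 10.1000 · √(1 − 0.7430) = 10.1000 · √0.2570 ≈ 10.1000 · 0.5070 ≈ 5.1202
SE_diff = √2 · SEM ≈ 7.2411

7.24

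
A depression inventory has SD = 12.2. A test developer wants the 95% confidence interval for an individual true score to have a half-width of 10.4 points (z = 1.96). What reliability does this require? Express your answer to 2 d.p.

0.81

Required SEM = 10.4 / 1.96 ≈ 5.3061
r = 1 − (SEM / SD)² = 1 − (5.3061 / 12.2)² ≈ 1 − 0.1892 ≈ 0.8108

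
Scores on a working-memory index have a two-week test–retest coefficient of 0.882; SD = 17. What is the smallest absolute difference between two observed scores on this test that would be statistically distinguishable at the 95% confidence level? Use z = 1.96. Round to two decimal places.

16.19

SEM = 17.000 · √(1 − 0.882) = 17.000 · √0.118 ≈ 17.000 · 0.344 ≈ 5.840
SE_diff = √2 · SEM ≈ 8.259
Minimum reliable difference = 1.96 · SE_diff ≈ 1.96 · 8.259 ≈ 16.187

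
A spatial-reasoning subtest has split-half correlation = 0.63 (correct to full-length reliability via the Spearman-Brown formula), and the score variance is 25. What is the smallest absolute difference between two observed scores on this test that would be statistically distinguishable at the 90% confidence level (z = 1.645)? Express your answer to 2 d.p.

5.54

SD = √25 ≈ 5.000
Full-length reliability (Spearman-Brown) = 2(0.63)/(1+0.63) ≈ 0.773
SEM = 5.000 · √(1 − 0.773) = 5.000 · √0.227 ≈ 5.000 · 0.476 ≈ 2.382
SE_diff = √2 · SEM ≈ 3.369
Minimum reliable difference = 1.645 · SE_diff ≈ 1.645 · 3.369 ≈ 5.542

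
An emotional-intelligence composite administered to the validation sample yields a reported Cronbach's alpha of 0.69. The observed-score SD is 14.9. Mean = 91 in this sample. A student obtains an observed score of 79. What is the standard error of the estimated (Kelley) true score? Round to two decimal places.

SE_est = SD · √(r(1 − r)) = 14.900 · √0.214 ≃ 14.900 · 0.462 ≃ 6.891

6.89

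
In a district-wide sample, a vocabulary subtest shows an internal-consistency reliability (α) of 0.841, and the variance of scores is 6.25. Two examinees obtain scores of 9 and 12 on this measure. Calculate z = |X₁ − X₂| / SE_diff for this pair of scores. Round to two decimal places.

2.13

σ = 6.25^(1/2) = 2.50000
SEM = 2.50000 · √(1 − 0.84100) = 2.50000 · √0.15900 ≈ 2.50000 · 0.39875 ≈ 0.99687
Standard error of the difference = 0.99687·√2 ≈ 1.40979
z = |9 − 12| / 1.40979 = 3 / 1.40979 ≈ 2.12798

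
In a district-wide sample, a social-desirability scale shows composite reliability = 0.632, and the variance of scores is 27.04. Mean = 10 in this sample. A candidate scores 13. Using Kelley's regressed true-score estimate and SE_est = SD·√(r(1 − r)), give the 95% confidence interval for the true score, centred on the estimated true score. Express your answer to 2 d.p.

[6.98, 16.81]

SD = √27.04 ≈ 5.2000
Estimated true score = 0.6320×13 + (1 − 0.6320)×10 ≈ 11.8960
SE_est = SD × √(r(1 − r)) = 5.2000 × √0.2326 ≈ 5.2000 × 0.4823 ≈ 2.5078
CI = 11.8960 ± 1.96 × 2.5078 → [6.9808, 16.8112]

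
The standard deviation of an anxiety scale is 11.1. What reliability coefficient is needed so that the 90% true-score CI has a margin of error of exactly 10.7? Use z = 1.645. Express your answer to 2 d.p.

0.66

SEM needed = half-width / z = 10.7/1.645 ≃ 6.5046
r = 1 − (6.5046/11.1)² ≃ 1 − 0.3434 ≃ 0.6566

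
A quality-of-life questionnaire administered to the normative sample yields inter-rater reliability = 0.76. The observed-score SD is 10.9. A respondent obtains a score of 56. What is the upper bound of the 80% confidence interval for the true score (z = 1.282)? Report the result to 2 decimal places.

62.85

SEM = 10.9000 * √(1 − 0.7600) = 10.9000 * √0.2400 ≃ 10.9000 * 0.4899 ≃ 5.3399
Half-width = 1.282*5.3399 ≃ 6.8457
Upper limit = 56 + 6.8457 ≃ 62.8457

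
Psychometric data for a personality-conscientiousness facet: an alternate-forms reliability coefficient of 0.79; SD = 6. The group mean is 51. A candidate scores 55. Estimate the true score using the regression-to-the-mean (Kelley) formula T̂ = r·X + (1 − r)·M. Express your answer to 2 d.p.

54.16

T̂ = 0.7900(55) + 0.2100(51) ≈ 54.1600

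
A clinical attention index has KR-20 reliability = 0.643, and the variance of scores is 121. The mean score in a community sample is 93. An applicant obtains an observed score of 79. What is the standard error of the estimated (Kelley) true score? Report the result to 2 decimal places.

SD = √121 ≈ 11.00000
SE_est = 11.00000·√[r(1 − r)] ≈ 5.27026

5.27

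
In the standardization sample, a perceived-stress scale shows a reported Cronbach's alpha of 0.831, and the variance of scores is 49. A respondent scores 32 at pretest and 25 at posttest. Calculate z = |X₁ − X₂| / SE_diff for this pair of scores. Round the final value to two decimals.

σ = 49^(1/2) = 7.000
SEM = 7.000×√(1 − 0.831) ≈ 2.878
SE_diff = SEM × √2 ≈ 2.878 × 1.414 ≈ 4.070
z = 7 / 4.070 ≈ 1.720

1.72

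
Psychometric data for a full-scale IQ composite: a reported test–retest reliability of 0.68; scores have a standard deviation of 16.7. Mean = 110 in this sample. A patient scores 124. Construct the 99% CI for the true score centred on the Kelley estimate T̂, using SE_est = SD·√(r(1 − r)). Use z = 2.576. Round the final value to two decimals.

T̂ = 0.680(124) + 0.320(110) ≈ 119.520
SE_est = SD * √(r(1 − r)) = 16.700 * √0.218 ≈ 16.700 * 0.466 ≈ 7.790
99% CI: 119.520 ± 20.067 ≈ (99.453, 139.587)

[99.45, 139.59]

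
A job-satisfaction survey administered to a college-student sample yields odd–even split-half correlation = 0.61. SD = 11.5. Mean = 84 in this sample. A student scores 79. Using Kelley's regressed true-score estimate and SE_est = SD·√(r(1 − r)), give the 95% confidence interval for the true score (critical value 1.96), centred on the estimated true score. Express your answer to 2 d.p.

r_full = 2·0.61 / (1 + 0.61) ≈ 0.7578
T̂ = 0.7578(79) + 0.2422(84) ≈ 80.2112
SE_est = SD * √(r(1 − r)) = 11.5000 * √0.1836 ≈ 11.5000 * 0.4284 ≈ 4.9270
95% CI: 80.2112 ± 9.6570 ≈ (70.5542, 89.8681)

[70.55, 89.87]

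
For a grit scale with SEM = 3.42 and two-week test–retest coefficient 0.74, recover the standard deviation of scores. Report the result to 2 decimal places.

SD = 3.42 / √(1 − 0.74) ≈ 6.70717

6.71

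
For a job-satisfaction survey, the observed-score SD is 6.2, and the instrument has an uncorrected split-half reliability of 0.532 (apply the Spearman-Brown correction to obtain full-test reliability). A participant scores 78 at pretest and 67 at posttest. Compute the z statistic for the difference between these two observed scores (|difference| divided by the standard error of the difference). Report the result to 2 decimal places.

2.27

r_full = 2·0.532 / (1 + 0.532) ≈ 0.695
SEM = 6.200·√(1 − 0.695) ≈ 3.427
SE_diff = √2 · SEM ≈ 4.846
z = 11 / 4.846 ≈ 2.270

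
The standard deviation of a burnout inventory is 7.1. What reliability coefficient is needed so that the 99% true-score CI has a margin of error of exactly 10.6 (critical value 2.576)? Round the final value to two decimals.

0.66

Required SEM = 10.6 / 2.576 ≃ 4.115
r = 1 − (SEM / SD)² = 1 − (4.115 / 7.1)² ≃ 1 − 0.336 ≃ 0.664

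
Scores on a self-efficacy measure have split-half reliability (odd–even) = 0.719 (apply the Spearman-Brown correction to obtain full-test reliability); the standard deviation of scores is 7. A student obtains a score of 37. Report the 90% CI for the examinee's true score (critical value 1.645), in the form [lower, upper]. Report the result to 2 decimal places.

r_full = 2·0.719 / (1 + 0.719) ≈ 0.83653
SEM = 7.00000 × √(1 − 0.83653) = 7.00000 × √0.16347 ≈ 7.00000 × 0.40431 ≈ 2.83017
Margin = 1.645 × 2.83017 ≈ 4.65564
CI = 37 ± 4.65564 → [32.34436, 41.65564]

[32.34, 41.66]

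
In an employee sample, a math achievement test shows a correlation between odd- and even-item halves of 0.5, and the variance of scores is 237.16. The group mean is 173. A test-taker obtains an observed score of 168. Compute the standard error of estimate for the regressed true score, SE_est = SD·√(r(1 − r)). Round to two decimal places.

7.26

SD = √237.16 = 15.4000
Full-length reliability (Spearman-Brown) = 2(0.5)/(1+0.5) ≈ 0.6667
SE_est = 15.4000*√(0.6667*0.3333) ≈ 7.2596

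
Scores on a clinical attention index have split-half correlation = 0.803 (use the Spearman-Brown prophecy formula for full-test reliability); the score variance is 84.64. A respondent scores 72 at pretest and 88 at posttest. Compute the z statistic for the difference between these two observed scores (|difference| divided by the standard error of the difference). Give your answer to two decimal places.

3.72

SD = √84.64 = 9.200
r_full = 2·0.803 / (1 + 0.803) ≃ 0.891
SEM = 9.200×√(1 − 0.891) ≃ 3.041
Standard error of the difference = 3.041·√2 ≃ 4.301
z = 16 / 4.301 ≃ 3.720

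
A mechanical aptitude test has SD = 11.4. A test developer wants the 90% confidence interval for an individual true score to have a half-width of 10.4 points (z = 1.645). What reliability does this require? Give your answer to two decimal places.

0.69

Required SEM = 10.4 / 1.645 ≈ 6.32219
r = 1 − (6.32219/11.4)² ≈ 1 − 0.30756 ≈ 0.69244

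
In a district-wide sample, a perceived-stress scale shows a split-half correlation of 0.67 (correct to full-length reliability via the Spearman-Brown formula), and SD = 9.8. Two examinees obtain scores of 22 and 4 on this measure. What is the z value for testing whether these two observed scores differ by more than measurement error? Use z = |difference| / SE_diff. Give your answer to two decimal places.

Full-length reliability (Spearman-Brown) = 2(0.67)/(1+0.67) ≈ 0.8024
SEM = 9.8000 * √(1 − 0.8024) = 9.8000 * √0.1976 ≈ 9.8000 * 0.4445 ≈ 4.3564
Standard error of the difference = 4.3564·√2 ≈ 6.1608
z = 18 / 6.1608 ≈ 2.9217

2.92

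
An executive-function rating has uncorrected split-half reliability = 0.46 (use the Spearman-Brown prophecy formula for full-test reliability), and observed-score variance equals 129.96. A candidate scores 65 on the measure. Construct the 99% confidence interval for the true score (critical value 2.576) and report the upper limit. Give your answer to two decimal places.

SD = √129.96 ≃ 11.4000
Full-length reliability (Spearman-Brown) = 2(0.46)/(1+0.46) ≃ 0.6301
SEM = 11.4000 × √(1 − 0.6301) = 11.4000 × √0.3699 ≃ 11.4000 × 0.6082 ≃ 6.9331
Margin = 2.576 × 6.9331 ≃ 17.8596
Upper bound: 65 + 17.8596 = 82.8596

82.86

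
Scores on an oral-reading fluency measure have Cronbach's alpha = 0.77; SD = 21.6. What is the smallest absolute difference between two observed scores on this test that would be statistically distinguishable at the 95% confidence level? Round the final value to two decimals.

SEM = 21.6000·√(1 − 0.7700) ≃ 10.3590
SE_diff = SEM · √2 ≃ 10.3590 · 1.4142 ≃ 14.6498
Minimum reliable difference = 1.96 · SE_diff ≃ 1.96 · 14.6498 ≃ 28.7137

28.71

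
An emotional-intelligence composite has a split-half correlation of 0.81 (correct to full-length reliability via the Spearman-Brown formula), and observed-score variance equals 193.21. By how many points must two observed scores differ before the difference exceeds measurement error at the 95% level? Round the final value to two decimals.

12.48

SD = √193.21 ≃ 13.9000
Full-length reliability (Spearman-Brown) = 2(0.81)/(1+0.81) ≃ 0.8950
SEM = 13.9000 · √(1 − 0.8950) = 13.9000 · √0.1050 ≃ 13.9000 · 0.3240 ≃ 4.5035
SE_diff = SEM · √2 ≃ 4.5035 · 1.4142 ≃ 6.3689
Minimum reliable difference = 1.96 · SE_diff ≃ 1.96 · 6.3689 ≃ 12.4831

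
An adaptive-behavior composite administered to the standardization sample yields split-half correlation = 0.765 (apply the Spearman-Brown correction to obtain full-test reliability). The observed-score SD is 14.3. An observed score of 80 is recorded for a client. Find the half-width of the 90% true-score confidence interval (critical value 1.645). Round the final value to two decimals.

r_full = 2·0.765 / (1 + 0.765) ≈ 0.867
SEM = 14.300 * √(1 − 0.867) = 14.300 * √0.133 ≈ 14.300 * 0.365 ≈ 5.218
1.645 * SEM ≈ 8.583

8.58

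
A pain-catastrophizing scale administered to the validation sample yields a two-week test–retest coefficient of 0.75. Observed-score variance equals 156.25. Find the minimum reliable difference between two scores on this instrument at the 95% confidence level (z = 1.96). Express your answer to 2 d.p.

17.32

SD = √156.25 = 12.500
SEM = 12.500 × √(1 − 0.750) = 12.500 × √0.250 ≈ 12.500 × 0.500 ≈ 6.250
Standard error of the difference = 6.250·√2 ≈ 8.839
Minimum reliable difference = 1.96 × SE_diff ≈ 1.96 × 8.839 ≈ 17.324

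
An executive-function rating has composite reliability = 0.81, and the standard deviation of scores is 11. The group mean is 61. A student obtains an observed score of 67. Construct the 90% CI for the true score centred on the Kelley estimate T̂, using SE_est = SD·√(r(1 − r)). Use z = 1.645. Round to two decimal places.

T̂ = 0.81000(67) + 0.19000(61) ≈ 65.86000
SE_est = SD · √(r(1 − r)) = 11.00000 · √0.15390 ≈ 11.00000 · 0.39230 ≈ 4.31531
90% CI: 65.86000 ± 7.09868 ≈ (58.76132, 72.95868)

[58.76, 72.96]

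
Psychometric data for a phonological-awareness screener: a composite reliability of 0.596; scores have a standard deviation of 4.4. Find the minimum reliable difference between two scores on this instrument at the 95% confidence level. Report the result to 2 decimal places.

The standard error of measurement is 4.400·√(1 − 0.596) ≈ 4.400·0.636 ≈ 2.797.
SE_diff = √2 · SEM ≈ 3.955
Smallest detectable difference = 1.96·3.955 ≈ 7.752

7.75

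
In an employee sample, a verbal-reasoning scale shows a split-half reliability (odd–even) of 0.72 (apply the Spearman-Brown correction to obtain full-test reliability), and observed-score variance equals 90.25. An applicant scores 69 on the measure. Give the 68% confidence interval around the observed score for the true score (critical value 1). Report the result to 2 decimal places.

[65.17, 72.83]

σ = 90.25^(1/2) = 9.50000
Full-length reliability (Spearman-Brown) = 2(0.72)/(1+0.72) ≈ 0.83721
SEM = 9.50000*√(1 − 0.83721) ≈ 3.83300
Half-width = 1*3.83300 ≈ 3.83300
68% CI: 69 ± 3.83300 = [65.16700, 72.83300]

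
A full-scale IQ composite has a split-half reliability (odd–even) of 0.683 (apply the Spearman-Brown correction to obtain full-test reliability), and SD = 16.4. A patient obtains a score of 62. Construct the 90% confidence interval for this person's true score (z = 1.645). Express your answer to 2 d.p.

r_full = 2·0.683 / (1 + 0.683) ≃ 0.8116
The standard error of measurement is 16.4000×√(1 − 0.8116) ≃ 16.4000×0.4340 ≃ 7.1176.
Half-width = 1.645×7.1176 ≃ 11.7084
CI = 62 ± 11.7084 → [50.2916, 73.7084]

[50.29, 73.71]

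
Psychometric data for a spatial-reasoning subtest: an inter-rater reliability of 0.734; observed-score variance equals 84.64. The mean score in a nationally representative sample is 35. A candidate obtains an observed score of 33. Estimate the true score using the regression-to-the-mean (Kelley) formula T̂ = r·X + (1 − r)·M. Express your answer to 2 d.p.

Estimated true score = 0.734×33 + (1 − 0.734)×35 ≈ 33.532

33.53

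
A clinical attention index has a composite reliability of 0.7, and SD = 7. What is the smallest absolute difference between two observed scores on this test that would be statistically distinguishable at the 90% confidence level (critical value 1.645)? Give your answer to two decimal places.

8.92

SEM = 7.0000×√(1 − 0.7000) ≈ 3.8341
SE_diff = SEM × √2 ≈ 3.8341 × 1.4142 ≈ 5.4222
Smallest detectable difference = 1.645×5.4222 ≈ 8.9195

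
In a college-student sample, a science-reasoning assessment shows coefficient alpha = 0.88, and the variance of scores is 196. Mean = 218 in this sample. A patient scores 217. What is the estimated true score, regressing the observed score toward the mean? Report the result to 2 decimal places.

T̂ = 0.880(217) + 0.120(218) ≃ 217.120

217.12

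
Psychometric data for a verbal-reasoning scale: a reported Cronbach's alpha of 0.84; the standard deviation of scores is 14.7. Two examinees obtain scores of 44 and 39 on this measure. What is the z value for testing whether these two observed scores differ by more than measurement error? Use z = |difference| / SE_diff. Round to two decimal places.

0.60

SEM = 14.7000 × √(1 − 0.8400) = 14.7000 × √0.1600 ≈ 14.7000 × 0.4000 ≈ 5.8800
SE_diff = SEM × √2 ≈ 5.8800 × 1.4142 ≈ 8.3156
z = |44 − 39| / 8.3156 = 5 / 8.3156 ≈ 0.6013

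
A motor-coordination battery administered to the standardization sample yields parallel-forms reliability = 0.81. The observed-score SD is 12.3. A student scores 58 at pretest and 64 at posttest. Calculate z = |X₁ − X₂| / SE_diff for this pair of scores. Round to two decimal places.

0.79

SEM = 12.300*√(1 − 0.810) ≈ 5.361
SE_diff = √2 * SEM ≈ 7.582
z = |58 − 64| / 7.582 = 6 / 7.582 ≈ 0.791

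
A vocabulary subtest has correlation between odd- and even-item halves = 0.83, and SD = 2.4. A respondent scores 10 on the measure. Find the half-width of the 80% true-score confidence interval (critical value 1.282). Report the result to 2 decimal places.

0.94

r_full = 2·0.83 / (1 + 0.83) ≈ 0.90710
SEM = 2.40000 · √(1 − 0.90710) = 2.40000 · √0.09290 ≈ 2.40000 · 0.30479 ≈ 0.73149
1.282 · SEM ≈ 0.93777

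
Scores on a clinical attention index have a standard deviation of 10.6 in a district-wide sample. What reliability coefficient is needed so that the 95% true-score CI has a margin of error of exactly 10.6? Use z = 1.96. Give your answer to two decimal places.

Required SEM = 10.6 / 1.96 ≈ 5.40816
r = 1 − (5.40816/10.6)² ≈ 1 − 0.26031 ≈ 0.73969

0.74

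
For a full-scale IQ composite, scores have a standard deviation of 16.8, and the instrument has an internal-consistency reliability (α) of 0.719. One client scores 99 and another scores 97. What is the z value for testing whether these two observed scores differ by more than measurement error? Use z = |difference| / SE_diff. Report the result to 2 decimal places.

SEM = 16.80000·√(1 − 0.71900) ≈ 8.90558
SE_diff = √2 · SEM ≈ 12.59440
z = 2 / 12.59440 ≈ 0.15880

0.16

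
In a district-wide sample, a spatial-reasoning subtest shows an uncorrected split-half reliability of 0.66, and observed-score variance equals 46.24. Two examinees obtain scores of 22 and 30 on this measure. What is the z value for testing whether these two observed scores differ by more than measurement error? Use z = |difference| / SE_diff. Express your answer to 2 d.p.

SD = √46.24 ≈ 6.8000
r_full = 2·0.66 / (1 + 0.66) ≈ 0.7952
SEM = 6.8000 × √(1 − 0.7952) = 6.8000 × √0.2048 ≈ 6.8000 × 0.4526 ≈ 3.0775
Standard error of the difference = 3.0775·√2 ≈ 4.3522
z = |22 − 30| / 4.3522 = 8 / 4.3522 ≈ 1.8381

1.84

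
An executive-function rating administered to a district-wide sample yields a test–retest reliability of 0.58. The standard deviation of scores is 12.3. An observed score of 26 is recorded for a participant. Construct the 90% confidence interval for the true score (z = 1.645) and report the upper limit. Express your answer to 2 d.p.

The standard error of measurement is 12.300·√(1 − 0.580) ≈ 12.300·0.648 ≈ 7.971.
Half-width = 1.645·7.971 ≈ 13.113
Upper limit = 26 + 13.113 ≈ 39.113

39.11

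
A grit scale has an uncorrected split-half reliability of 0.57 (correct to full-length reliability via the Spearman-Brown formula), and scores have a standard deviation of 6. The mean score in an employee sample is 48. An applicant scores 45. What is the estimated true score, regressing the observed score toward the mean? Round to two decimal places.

45.82

Spearman-Brown: r = 2(0.57) / (1 + 0.57) = 1.14000 / 1.57000 ≈ 0.72611
T̂ = r·X + (1 − r)·M = 0.72611*45 + 0.27389*48 ≈ 32.67516 + 13.14650 ≈ 45.82166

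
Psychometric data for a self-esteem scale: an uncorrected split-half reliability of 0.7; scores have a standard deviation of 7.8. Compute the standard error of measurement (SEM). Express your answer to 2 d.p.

3.28

Full-length reliability (Spearman-Brown) = 2(0.7)/(1+0.7) ≈ 0.8235
The standard error of measurement is 7.8000*√(1 − 0.8235) ≈ 7.8000*0.4201 ≈ 3.2767.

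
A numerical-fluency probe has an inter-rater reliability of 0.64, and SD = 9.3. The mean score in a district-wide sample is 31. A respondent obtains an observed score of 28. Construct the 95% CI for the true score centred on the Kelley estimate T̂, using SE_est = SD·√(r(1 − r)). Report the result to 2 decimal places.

[20.33, 37.83]

T̂ = 0.6400(28) + 0.3600(31) ≃ 29.0800
SE_est = SD * √(r(1 − r)) = 9.3000 * √0.2304 ≃ 9.3000 * 0.4800 ≃ 4.4640
CI = 29.0800 ± 1.96 * 4.4640 → [20.3306, 37.8294]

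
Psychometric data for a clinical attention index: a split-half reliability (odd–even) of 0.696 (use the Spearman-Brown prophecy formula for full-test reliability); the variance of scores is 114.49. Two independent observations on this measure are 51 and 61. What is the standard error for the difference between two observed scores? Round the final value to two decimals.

6.41

σ = 114.49^(1/2) = 10.70000
r_full = 2·0.696 / (1 + 0.696) ≈ 0.82075
The standard error of measurement is 10.70000*√(1 − 0.82075) ≈ 10.70000*0.42337 ≈ 4.53010.
Standard error of the difference = 4.53010·√2 ≈ 6.40653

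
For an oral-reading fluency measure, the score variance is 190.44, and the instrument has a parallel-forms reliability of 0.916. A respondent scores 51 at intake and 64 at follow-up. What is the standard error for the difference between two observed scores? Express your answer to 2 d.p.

5.66

σ = 190.44^(1/2) = 13.80000
SEM = 13.80000 × √(1 − 0.91600) = 13.80000 × √0.08400 ≈ 13.80000 × 0.28983 ≈ 3.99962
SE_diff = SEM × √2 ≈ 3.99962 × 1.41421 ≈ 5.65632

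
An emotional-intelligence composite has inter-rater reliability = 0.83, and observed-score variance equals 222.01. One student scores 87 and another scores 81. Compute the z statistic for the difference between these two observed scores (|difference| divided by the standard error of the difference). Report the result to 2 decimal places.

σ = 222.01^(1/2) = 14.90000
SEM = 14.90000*√(1 − 0.83000) ≈ 6.14343
SE_diff = SEM * √2 ≈ 6.14343 * 1.41421 ≈ 8.68812
z = 6 / 8.68812 ≈ 0.69060

0.69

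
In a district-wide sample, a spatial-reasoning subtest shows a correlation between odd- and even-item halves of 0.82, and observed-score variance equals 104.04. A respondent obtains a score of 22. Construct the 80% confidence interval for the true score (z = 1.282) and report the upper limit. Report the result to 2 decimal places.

26.11

SD = √104.04 = 10.20000
Full-length reliability (Spearman-Brown) = 2(0.82)/(1+0.82) ≈ 0.90110
SEM = 10.20000 * √(1 − 0.90110) = 10.20000 * √0.09890 ≈ 10.20000 * 0.31449 ≈ 3.20775
Margin = 1.282 * 3.20775 ≈ 4.11234
Upper bound: 22 + 4.11234 = 26.11234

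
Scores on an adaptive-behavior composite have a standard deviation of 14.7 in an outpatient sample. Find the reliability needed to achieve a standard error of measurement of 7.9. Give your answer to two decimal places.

r = 1 − (SEM / SD)² = 1 − (7.9000 / 14.7)² ≈ 1 − 0.2888 ≈ 0.7112

0.71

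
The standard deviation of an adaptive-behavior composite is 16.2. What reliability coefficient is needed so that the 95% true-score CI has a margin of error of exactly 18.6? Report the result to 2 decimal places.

0.66

Required SEM = 18.6 / 1.96 ≈ 9.490
r = 1 − (9.490/16.2)² ≈ 1 − 0.343 ≈ 0.657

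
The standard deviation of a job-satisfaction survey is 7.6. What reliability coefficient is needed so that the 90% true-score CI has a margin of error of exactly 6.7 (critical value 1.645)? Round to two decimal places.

Required SEM = 6.7 / 1.645 ≃ 4.0729
r = 1 − (SEM / SD)² = 1 − (4.0729 / 7.6)² ≃ 1 − 0.2872 ≃ 0.7128

0.71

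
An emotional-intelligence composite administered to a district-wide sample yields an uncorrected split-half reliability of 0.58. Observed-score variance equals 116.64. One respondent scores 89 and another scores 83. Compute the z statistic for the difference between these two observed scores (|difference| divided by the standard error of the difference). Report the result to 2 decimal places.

0.76

σ = 116.64^(1/2) = 10.8000
Full-length reliability (Spearman-Brown) = 2(0.58)/(1+0.58) ≈ 0.7342
SEM = 10.8000 · √(1 − 0.7342) = 10.8000 · √0.2658 ≈ 10.8000 · 0.5156 ≈ 5.5683
Standard error of the difference = 5.5683·√2 ≈ 7.8747
z = |89 − 83| / 7.8747 = 6 / 7.8747 ≈ 0.7619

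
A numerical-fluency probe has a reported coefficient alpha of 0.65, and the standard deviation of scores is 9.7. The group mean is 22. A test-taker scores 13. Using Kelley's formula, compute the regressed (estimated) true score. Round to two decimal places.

16.15

T̂ = r·X + (1 − r)·M = 0.650*13 + 0.350*22 = 8.450 + 7.700 ≈ 16.150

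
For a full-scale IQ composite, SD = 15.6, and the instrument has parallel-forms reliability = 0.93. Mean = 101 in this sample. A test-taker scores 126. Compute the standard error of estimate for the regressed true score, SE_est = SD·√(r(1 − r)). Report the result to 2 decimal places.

3.98

SE_est = 15.600·√[r(1 − r)] ≈ 3.980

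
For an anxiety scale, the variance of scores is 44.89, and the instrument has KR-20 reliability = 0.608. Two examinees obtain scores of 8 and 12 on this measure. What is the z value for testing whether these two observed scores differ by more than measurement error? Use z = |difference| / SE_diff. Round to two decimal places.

0.67

σ = 44.89^(1/2) = 6.700
The standard error of measurement is 6.700×√(1 − 0.608) ≈ 6.700×0.626 ≈ 4.195.
Standard error of the difference = 4.195·√2 ≈ 5.932
z = |8 − 12| / 5.932 = 4 / 5.932 ≈ 0.674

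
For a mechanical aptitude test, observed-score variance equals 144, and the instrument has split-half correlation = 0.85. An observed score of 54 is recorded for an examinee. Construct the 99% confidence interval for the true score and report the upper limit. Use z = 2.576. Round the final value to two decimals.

62.80

σ = 144^(1/2) = 12.00000
r_full = 2·0.85 / (1 + 0.85) ≈ 0.91892
SEM = 12.00000 · √(1 − 0.91892) = 12.00000 · √0.08108 ≈ 12.00000 · 0.28475 ≈ 3.41697
Half-width = 2.576·3.41697 ≈ 8.80211
Upper bound: 54 + 8.80211 = 62.80211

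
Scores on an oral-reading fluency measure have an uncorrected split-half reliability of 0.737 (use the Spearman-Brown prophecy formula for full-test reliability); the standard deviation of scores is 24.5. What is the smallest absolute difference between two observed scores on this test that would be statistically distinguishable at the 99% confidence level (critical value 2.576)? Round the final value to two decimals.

Spearman-Brown: r = 2(0.737) / (1 + 0.737) = 1.474 / 1.737 ≈ 0.849
SEM = 24.500 × √(1 − 0.849) = 24.500 × √0.151 ≈ 24.500 × 0.389 ≈ 9.533
SE_diff = √2 × SEM ≈ 13.482
Minimum reliable difference = 2.576 × SE_diff ≈ 2.576 × 13.482 ≈ 34.730

34.73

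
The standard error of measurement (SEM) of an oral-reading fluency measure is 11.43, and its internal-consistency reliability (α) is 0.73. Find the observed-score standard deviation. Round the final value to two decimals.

22.00

σ = SEM·(1 − r)^(−1/2) ≈ 11.43*1.9245 ≈ 21.9970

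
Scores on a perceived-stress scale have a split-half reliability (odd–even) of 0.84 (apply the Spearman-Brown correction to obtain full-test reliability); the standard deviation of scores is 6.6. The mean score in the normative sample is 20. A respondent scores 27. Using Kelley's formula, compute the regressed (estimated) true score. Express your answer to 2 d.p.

Full-length reliability (Spearman-Brown) = 2(0.84)/(1+0.84) ≈ 0.913
T̂ = r·X + (1 − r)·M = 0.913×27 + 0.087×20 ≈ 24.652 + 1.739 ≈ 26.391

26.39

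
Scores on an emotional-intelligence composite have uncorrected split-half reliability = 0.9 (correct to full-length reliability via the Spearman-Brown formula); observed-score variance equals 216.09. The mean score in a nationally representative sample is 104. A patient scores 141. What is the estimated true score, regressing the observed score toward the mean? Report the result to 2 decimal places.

r_full = 2·0.9 / (1 + 0.9) ≈ 0.947
Estimated true score = 0.947*141 + (1 − 0.947)*104 ≈ 139.053

139.05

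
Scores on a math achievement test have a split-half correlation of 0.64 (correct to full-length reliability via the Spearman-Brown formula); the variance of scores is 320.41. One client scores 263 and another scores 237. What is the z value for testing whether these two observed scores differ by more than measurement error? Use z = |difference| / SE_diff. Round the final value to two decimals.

2.19

σ = 320.41^(1/2) = 17.9000
r_full = 2·0.64 / (1 + 0.64) ≈ 0.7805
SEM = 17.9000 · √(1 − 0.7805) = 17.9000 · √0.2195 ≈ 17.9000 · 0.4685 ≈ 8.3865
Standard error of the difference = 8.3865·√2 ≈ 11.8603
z = |263 − 237| / 11.8603 = 26 / 11.8603 ≈ 2.1922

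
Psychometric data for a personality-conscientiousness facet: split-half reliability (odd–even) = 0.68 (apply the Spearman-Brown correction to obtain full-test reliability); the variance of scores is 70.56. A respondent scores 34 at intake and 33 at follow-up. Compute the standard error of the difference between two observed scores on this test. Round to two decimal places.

5.18

σ = 70.56^(1/2) = 8.4000
r_full = 2·0.68 / (1 + 0.68) ≈ 0.8095
SEM = 8.4000·√(1 − 0.8095) ≈ 3.6661
Standard error of the difference = 3.6661·√2 ≈ 5.1846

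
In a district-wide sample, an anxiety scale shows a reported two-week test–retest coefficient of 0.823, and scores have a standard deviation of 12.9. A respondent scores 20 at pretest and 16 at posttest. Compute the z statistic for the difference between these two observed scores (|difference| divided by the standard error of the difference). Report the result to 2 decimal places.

0.52

SEM = 12.90000 · √(1 − 0.82300) = 12.90000 · √0.17700 ≈ 12.90000 · 0.42071 ≈ 5.42721
SE_diff = √2 · SEM ≈ 7.67523
z = |20 − 16| / 7.67523 = 4 / 7.67523 ≈ 0.52116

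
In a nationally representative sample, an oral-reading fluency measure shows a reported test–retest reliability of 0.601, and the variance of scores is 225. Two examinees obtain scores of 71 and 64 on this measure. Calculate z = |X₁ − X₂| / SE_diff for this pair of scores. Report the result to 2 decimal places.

SD = √225 ≈ 15.000
SEM = 15.000*√(1 − 0.601) ≈ 9.475
SE_diff = √2 * SEM ≈ 13.400
z = 7 / 13.400 ≈ 0.522

0.52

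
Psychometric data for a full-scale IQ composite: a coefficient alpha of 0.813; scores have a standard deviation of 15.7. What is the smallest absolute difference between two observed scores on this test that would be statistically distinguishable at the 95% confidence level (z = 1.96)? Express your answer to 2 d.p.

18.82

The standard error of measurement is 15.700·√(1 − 0.813) ≈ 15.700·0.432 ≈ 6.789.
SE_diff = √2 · SEM ≈ 9.601
Smallest detectable difference = 1.96·9.601 ≈ 18.819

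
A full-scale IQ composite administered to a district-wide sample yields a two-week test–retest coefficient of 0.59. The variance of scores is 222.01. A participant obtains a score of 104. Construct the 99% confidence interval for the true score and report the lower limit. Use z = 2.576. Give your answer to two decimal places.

79.42

SD = √222.01 = 14.900
The standard error of measurement is 14.900*√(1 − 0.590) ≃ 14.900*0.640 ≃ 9.541.
2.576 * SEM ≃ 24.577
Lower limit = 104 − 24.577 ≃ 79.423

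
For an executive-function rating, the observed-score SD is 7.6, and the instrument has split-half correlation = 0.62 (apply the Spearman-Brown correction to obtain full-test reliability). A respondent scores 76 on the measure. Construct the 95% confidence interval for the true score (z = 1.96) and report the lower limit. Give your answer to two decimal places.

68.79

Spearman-Brown: r = 2(0.62) / (1 + 0.62) = 1.240 / 1.620 ≈ 0.765
SEM = 7.600·√(1 − 0.765) ≈ 3.681
Half-width = 1.96·3.681 ≈ 7.214
Lower limit = 76 − 7.214 ≈ 68.786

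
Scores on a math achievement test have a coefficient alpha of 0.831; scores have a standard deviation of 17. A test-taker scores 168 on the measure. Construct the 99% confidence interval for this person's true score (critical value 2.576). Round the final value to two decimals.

SEM = 17.000×√(1 − 0.831) ≃ 6.989
2.576 × SEM ≃ 18.003
CI = 168 ± 18.003 → [149.997, 186.003]

[150.00, 186.00]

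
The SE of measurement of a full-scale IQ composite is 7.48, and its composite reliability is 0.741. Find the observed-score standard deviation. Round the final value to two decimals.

14.70

SD = SEM / √(1 − r) = 7.48 / √0.259 ≈ 7.48 / 0.509 ≈ 14.698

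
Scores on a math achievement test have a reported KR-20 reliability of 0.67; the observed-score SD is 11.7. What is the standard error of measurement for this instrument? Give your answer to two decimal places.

SEM = 11.7000 * √(1 − 0.6700) = 11.7000 * √0.3300 ≃ 11.7000 * 0.5745 ≃ 6.7211

6.72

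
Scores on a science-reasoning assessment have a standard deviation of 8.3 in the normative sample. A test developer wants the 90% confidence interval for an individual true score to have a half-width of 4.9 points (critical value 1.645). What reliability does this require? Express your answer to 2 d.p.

0.87

SEM needed = half-width / z = 4.9/1.645 ≃ 2.9787
Required reliability = 1 − (SEM/SD)² = 1 − 0.1288 ≃ 0.8712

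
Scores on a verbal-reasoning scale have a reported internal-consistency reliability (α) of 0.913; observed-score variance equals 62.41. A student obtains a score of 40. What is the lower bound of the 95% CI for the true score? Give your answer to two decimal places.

35.43

σ = 62.41^(1/2) = 7.900
SEM = 7.900 × √(1 − 0.913) = 7.900 × √0.087 ≃ 7.900 × 0.295 ≃ 2.330
Margin = 1.96 × 2.330 ≃ 4.567
Lower bound: 40 − 4.567 = 35.433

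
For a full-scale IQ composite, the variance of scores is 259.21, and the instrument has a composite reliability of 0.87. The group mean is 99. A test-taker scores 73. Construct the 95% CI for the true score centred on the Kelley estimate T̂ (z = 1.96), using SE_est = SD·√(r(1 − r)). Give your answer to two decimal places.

SD = √259.21 = 16.10000
Estimated true score = 0.87000×73 + (1 − 0.87000)×99 ≈ 76.38000
SE_est = SD × √(r(1 − r)) = 16.10000 × √0.11310 ≈ 16.10000 × 0.33630 ≈ 5.41449
CI = 76.38000 ± 1.96 × 5.41449 → [65.76761, 86.99239]

[65.77, 86.99]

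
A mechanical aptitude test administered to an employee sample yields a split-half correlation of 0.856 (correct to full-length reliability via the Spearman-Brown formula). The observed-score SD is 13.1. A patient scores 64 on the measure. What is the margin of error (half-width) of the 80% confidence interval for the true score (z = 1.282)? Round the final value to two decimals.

4.68

r_full = 2·0.856 / (1 + 0.856) ≈ 0.9224
SEM = 13.1000·√(1 − 0.9224) ≈ 3.6489
Margin = 1.282 · 3.6489 ≈ 4.6779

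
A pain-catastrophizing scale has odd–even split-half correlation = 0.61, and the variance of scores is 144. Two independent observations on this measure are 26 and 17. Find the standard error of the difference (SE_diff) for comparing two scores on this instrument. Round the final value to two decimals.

8.35

SD = √144 ≃ 12.0000
Full-length reliability (Spearman-Brown) = 2(0.61)/(1+0.61) ≃ 0.7578
SEM = 12.0000 · √(1 − 0.7578) = 12.0000 · √0.2422 ≃ 12.0000 · 0.4922 ≃ 5.9061
SE_diff = √2 · SEM ≃ 8.3525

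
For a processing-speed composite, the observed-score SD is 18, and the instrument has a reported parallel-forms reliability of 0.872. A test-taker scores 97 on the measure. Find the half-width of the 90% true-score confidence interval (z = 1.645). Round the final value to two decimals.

SEM = 18.000×√(1 − 0.872) ≈ 6.440
Margin = 1.645 × 6.440 ≈ 10.594

10.59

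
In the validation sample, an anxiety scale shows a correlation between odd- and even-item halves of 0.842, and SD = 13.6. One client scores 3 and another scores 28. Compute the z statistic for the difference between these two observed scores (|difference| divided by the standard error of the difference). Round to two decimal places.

Spearman-Brown: r = 2(0.842) / (1 + 0.842) = 1.684 / 1.842 ≃ 0.914
SEM = 13.600×√(1 − 0.914) ≃ 3.983
SE_diff = SEM × √2 ≃ 3.983 × 1.414 ≃ 5.633
z = |3 − 28| / 5.633 = 25 / 5.633 ≃ 4.438

4.44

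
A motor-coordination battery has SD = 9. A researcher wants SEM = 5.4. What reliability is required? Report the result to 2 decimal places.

r = 1 − (SEM / SD)² = 1 − (5.4000 / 9)² ≃ 1 − 0.3600 ≃ 0.6400

0.64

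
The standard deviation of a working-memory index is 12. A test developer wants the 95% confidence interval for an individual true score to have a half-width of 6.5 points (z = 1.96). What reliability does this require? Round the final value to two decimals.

0.92

SEM needed = half-width / z = 6.5/1.96 ≈ 3.3163
r = 1 − (3.3163/12)² ≈ 1 − 0.0764 ≈ 0.9236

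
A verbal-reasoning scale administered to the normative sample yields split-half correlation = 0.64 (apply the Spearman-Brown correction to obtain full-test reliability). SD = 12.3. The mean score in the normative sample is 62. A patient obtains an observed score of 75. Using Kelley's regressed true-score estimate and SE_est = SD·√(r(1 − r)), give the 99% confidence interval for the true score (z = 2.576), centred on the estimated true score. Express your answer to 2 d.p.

[59.03, 85.26]

r_full = 2·0.64 / (1 + 0.64) ≃ 0.780
T̂ = 0.780(75) + 0.220(62) ≃ 72.146
SE_est = 12.300·√[r(1 − r)] ≃ 5.091
CI = 72.146 ± 2.576 * 5.091 → [59.031, 85.261]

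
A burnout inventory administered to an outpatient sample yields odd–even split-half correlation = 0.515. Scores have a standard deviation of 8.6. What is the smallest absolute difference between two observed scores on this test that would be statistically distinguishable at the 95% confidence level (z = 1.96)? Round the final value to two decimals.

Full-length reliability (Spearman-Brown) = 2(0.515)/(1+0.515) ≈ 0.680
SEM = 8.600×√(1 − 0.680) ≈ 4.866
SE_diff = √2 × SEM ≈ 6.881
Smallest detectable difference = 1.96×6.881 ≈ 13.488

13.49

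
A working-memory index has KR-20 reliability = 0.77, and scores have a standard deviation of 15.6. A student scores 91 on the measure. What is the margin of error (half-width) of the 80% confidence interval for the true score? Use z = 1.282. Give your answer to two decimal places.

SEM = 15.600 × √(1 − 0.770) = 15.600 × √0.230 ≈ 15.600 × 0.480 ≈ 7.481
Half-width = 1.282×7.481 ≈ 9.591

9.59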